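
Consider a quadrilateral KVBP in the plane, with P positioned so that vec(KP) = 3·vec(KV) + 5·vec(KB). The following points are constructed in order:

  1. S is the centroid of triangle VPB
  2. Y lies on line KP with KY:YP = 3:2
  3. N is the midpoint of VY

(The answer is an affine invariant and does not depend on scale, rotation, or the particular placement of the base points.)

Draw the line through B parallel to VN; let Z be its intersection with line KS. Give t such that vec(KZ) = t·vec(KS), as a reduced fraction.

Work in coordinates with K = (0, 0), V = (1, 0), B = (0, 1), P = (3, 5).
1. S is the centroid of triangle VPB ⇒ S = (4/3, 2)
2. Y lies on line KP with KY:YP = 3:2 ⇒ Y = (9/5, 3)
3. N is the midpoint of VY ⇒ N = (7/5, 3/2)
through B parallel to VN: direction (2/5, 3/2); meets KS at Z = (-4/9, -2/3)
Z = K + t·(S−K) with t = -1/3

t = -1/3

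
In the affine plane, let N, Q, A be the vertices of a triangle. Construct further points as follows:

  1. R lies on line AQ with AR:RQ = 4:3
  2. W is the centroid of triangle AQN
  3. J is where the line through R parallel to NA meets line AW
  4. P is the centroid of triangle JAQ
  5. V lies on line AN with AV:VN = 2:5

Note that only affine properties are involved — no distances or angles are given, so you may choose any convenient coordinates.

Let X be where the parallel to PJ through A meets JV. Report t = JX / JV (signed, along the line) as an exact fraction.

Choose coordinates N = (0, 0), Q = (1, 0), A = (0, 1).
1. R lies on line AQ with AR:RQ = 4:3 ⇒ R = (4/7, 3/7)
2. W is the centroid of triangle AQN ⇒ W = (1/3, 1/3)
3. J is where the line through R parallel to NA meets line AW ⇒ J = (4/7, -1/7)
4. P is the centroid of triangle JAQ ⇒ P = (11/21, 2/7)
5. V lies on line AN with AV:VN = 2:5 ⇒ V = (0, 5/7)
through A parallel to PJ: direction (1/21, -3/7); meets JV at X = (4/105, 23/35)
X = J + t·(V−J) with t = 14/15

t = 14/15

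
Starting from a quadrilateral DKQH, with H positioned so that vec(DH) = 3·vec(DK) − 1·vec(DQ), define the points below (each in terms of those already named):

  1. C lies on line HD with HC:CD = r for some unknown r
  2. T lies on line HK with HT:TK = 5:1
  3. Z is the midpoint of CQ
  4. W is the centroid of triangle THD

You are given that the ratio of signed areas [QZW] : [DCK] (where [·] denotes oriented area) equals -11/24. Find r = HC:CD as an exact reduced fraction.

r = 1/4

Set D = (0, 0), K = (1, 0), Q = (0, 1), H = (3, -1); any affine frame gives the same invariant.
1. With HC:CD = r, write λ = r/(r+1) so C = H + λ·(D−H); C is affine-linear in λ
2. T lies on line HK with HT:TK = 5:1 ⇒ T = (4/3, -1/6)
3. Z is the midpoint of CQ ⇒ Z is an affine combination of earlier points and hence also affine-linear in λ
4. W is the centroid of triangle THD ⇒ W = (13/9, -7/18)
Every point depending on C is an affine combination of C and λ-independent points, so each such coordinate is linear in λ; the λ² term in each signed area is a multiple of (D−H)×(D−H) = 0, so 2·[QZW] and 2·[DCK] are each linear in λ. Evaluating at λ=0 and λ=1:
  2·[QZW] = 49/36·λ − 23/36,   2·[DCK] = −λ + 1
So [QZW]:[DCK] = (49/36·λ − 23/36) / (−λ + 1). Setting this equal to -11/24:
  49/36·λ − 23/36 = -11/24·(−λ + 1)  ⇒  λ = 1/5
Then r = λ/(1−λ) = (1/5)/(4/5) = 1/4. Check: with r = 1/4, C = (12/5, -4/5) and [QZW]:[DCK] = -11/24 as required.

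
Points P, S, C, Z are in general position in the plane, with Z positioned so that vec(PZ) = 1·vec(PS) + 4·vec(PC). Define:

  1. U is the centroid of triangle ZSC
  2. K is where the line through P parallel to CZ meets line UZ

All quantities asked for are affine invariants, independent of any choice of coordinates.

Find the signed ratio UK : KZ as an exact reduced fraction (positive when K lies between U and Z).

Set P = (0, 0), S = (1, 0), C = (0, 1), Z = (1, 4); any affine frame gives the same invariant.
1. U is the centroid of triangle ZSC ⇒ U = (2/3, 5/3)
2. K is where the line through P parallel to CZ meets line UZ ⇒ K = (3/4, 9/4)
K = U + t·(Z−U) with t = 1/4, so UK:KZ = t:(1−t) = 1/4:3/4

UK:KZ = 1/3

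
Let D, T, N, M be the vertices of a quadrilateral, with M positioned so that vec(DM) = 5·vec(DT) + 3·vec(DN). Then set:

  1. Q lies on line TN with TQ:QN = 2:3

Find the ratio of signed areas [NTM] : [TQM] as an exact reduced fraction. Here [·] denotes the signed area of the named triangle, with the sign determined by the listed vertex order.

Set D = (0, 0), T = (1, 0), N = (0, 1), M = (5, 3); any affine frame gives the same invariant.
1. Q lies on line TN with TQ:QN = 2:3 ⇒ Q = (3/5, 2/5)
2·[NTM] = 7, 2·[TQM] = -14/5
[NTM]:[TQM] = 7:-14/5 = -5/2

[NTM]:[TQM] = -5/2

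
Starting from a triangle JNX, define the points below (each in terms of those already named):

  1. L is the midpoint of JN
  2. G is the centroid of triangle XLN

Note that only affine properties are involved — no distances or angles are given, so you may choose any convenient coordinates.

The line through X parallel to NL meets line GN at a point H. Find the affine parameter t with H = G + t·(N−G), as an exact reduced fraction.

t = -2

Work in coordinates with J = (0, 0), N = (1, 0), X = (0, 1).
1. L is the midpoint of JN ⇒ L = (1/2, 0)
2. G is the centroid of triangle XLN ⇒ G = (1/2, 1/3)
through X parallel to NL: direction (-1/2, 0); meets GN at H = (-1/2, 1)
H = G + t·(N−G) with t = -2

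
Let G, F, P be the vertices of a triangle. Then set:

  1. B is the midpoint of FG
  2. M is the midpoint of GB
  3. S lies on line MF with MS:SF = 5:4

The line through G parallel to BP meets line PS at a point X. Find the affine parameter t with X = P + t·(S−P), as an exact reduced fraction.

t = -3

Work in coordinates with G = (0, 0), F = (1, 0), P = (0, 1).
1. B is the midpoint of FG ⇒ B = (1/2, 0)
2. M is the midpoint of GB ⇒ M = (1/4, 0)
3. S lies on line MF with MS:SF = 5:4 ⇒ S = (2/3, 0)
through G parallel to BP: direction (-1/2, 1); meets PS at X = (-2, 4)
X = P + t·(S−P) with t = -3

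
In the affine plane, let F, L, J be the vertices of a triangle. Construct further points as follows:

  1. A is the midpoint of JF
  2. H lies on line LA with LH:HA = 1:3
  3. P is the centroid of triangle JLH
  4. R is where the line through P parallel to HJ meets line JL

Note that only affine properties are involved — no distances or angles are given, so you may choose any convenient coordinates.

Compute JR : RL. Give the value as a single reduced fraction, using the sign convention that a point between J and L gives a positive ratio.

Work in coordinates with F = (0, 0), L = (1, 0), J = (0, 1).
1. A is the midpoint of JF ⇒ A = (0, 1/2)
2. H lies on line LA with LH:HA = 1:3 ⇒ H = (3/4, 1/8)
3. P is the centroid of triangle JLH ⇒ P = (7/12, 3/8)
4. R is where the line through P parallel to HJ meets line JL ⇒ R = (1/3, 2/3)
R = J + t·(L−J) with t = 1/3, so JR:RL = t:(1−t) = 1/3:2/3

JR:RL = 1/2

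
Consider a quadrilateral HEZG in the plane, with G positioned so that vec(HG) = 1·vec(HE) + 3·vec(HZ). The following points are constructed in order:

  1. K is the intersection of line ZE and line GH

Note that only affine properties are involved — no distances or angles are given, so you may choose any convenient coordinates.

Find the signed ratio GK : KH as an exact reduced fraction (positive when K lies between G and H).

Choose coordinates H = (0, 0), E = (1, 0), Z = (0, 1), G = (1, 3).
1. K is the intersection of line ZE and line GH ⇒ K = (1/4, 3/4)
K = G + t·(H−G) with t = 3/4, so GK:KH = t:(1−t) = 3/4:1/4

GK:KH = 3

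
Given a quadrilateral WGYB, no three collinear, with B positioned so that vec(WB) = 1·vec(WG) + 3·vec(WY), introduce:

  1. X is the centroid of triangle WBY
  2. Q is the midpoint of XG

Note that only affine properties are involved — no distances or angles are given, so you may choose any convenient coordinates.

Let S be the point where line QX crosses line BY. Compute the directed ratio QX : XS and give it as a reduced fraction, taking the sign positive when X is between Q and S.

QX:XS = 4

Work in coordinates with W = (0, 0), G = (1, 0), Y = (0, 1), B = (1, 3).
1. X is the centroid of triangle WBY ⇒ X = (1/3, 4/3)
2. Q is the midpoint of XG ⇒ Q = (2/3, 2/3)
line QX meets BY at S = (1/4, 3/2)
X = Q + t·(S−Q) with t = 4/5, so QX:XS = 4/5:1/5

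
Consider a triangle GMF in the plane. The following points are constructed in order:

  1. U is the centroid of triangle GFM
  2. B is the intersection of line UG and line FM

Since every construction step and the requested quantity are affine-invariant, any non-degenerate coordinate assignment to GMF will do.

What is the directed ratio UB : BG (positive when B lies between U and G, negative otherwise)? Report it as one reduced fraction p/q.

Choose coordinates G = (0, 0), M = (1, 0), F = (0, 1).
1. U is the centroid of triangle GFM ⇒ U = (1/3, 1/3)
2. B is the intersection of line UG and line FM ⇒ B = (1/2, 1/2)
B = U + t·(G−U) with t = -1/2, so UB:BG = t:(1−t) = -1/2:3/2

UB:BG = -1/3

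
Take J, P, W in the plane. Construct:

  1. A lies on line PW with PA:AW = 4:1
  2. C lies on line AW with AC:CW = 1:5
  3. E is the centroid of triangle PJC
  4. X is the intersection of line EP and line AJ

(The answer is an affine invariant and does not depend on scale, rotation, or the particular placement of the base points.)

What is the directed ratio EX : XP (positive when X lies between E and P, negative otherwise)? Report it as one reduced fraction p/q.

Choose coordinates J = (0, 0), P = (1, 0), W = (0, 1).
1. A lies on line PW with PA:AW = 4:1 ⇒ A = (1/5, 4/5)
2. C lies on line AW with AC:CW = 1:5 ⇒ C = (1/6, 5/6)
3. E is the centroid of triangle PJC ⇒ E = (7/18, 5/18)
4. X is the intersection of line EP and line AJ ⇒ X = (5/49, 20/49)
X = E + t·(P−E) with t = -23/49, so EX:XP = t:(1−t) = -23/49:72/49

EX:XP = -23/72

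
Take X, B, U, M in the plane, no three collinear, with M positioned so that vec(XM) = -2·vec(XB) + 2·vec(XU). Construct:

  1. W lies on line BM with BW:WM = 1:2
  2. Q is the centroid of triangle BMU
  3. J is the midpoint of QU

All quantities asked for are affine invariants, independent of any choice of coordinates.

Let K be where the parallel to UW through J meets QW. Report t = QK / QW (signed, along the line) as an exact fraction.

Choose coordinates X = (0, 0), B = (1, 0), U = (0, 1), M = (-2, 2).
1. W lies on line BM with BW:WM = 1:2 ⇒ W = (0, 2/3)
2. Q is the centroid of triangle BMU ⇒ Q = (-1/3, 1)
3. J is the midpoint of QU ⇒ J = (-1/6, 1)
through J parallel to UW: direction (0, -1/3); meets QW at K = (-1/6, 5/6)
K = Q + t·(W−Q) with t = 1/2

t = 1/2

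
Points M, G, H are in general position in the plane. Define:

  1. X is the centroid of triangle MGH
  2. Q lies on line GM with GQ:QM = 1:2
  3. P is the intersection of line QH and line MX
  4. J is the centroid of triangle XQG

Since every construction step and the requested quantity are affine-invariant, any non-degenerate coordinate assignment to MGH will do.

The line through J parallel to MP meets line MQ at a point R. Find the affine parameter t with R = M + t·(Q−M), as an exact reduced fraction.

Work in coordinates with M = (0, 0), G = (1, 0), H = (0, 1).
1. X is the centroid of triangle MGH ⇒ X = (1/3, 1/3)
2. Q lies on line GM with GQ:QM = 1:2 ⇒ Q = (2/3, 0)
3. P is the intersection of line QH and line MX ⇒ P = (2/5, 2/5)
4. J is the centroid of triangle XQG ⇒ J = (2/3, 1/9)
through J parallel to MP: direction (2/5, 2/5); meets MQ at R = (5/9, 0)
R = M + t·(Q−M) with t = 5/6

t = 5/6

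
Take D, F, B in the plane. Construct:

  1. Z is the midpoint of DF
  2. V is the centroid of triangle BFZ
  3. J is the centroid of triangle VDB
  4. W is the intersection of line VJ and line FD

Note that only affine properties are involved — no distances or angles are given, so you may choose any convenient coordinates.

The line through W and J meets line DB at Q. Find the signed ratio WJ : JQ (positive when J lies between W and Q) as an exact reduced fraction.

Choose coordinates D = (0, 0), F = (1, 0), B = (0, 1).
1. Z is the midpoint of DF ⇒ Z = (1/2, 0)
2. V is the centroid of triangle BFZ ⇒ V = (1/2, 1/3)
3. J is the centroid of triangle VDB ⇒ J = (1/6, 4/9)
4. W is the intersection of line VJ and line FD ⇒ W = (3/2, 0)
line WJ meets DB at Q = (0, 1/2)
J = W + t·(Q−W) with t = 8/9, so WJ:JQ = 8/9:1/9

WJ:JQ = 8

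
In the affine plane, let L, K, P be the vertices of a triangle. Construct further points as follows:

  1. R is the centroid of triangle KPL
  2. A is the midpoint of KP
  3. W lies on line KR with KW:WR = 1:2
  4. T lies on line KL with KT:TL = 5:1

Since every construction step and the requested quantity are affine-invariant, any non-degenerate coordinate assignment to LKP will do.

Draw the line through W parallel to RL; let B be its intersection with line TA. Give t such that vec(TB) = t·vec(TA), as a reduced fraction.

t = -3

Work in coordinates with L = (0, 0), K = (1, 0), P = (0, 1).
1. R is the centroid of triangle KPL ⇒ R = (1/3, 1/3)
2. A is the midpoint of KP ⇒ A = (1/2, 1/2)
3. W lies on line KR with KW:WR = 1:2 ⇒ W = (7/9, 1/9)
4. T lies on line KL with KT:TL = 5:1 ⇒ T = (1/6, 0)
through W parallel to RL: direction (-1/3, -1/3); meets TA at B = (-5/6, -3/2)
B = T + t·(A−T) with t = -3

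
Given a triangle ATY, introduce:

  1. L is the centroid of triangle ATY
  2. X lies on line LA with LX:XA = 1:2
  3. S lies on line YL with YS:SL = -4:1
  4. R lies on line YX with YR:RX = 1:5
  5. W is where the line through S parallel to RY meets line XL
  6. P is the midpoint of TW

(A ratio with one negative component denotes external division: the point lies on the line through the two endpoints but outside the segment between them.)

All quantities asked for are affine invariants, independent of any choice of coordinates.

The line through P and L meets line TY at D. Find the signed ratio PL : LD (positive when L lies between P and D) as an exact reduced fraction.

PL:LD = -11/18

Choose coordinates A = (0, 0), T = (1, 0), Y = (0, 1).
1. L is the centroid of triangle ATY ⇒ L = (1/3, 1/3)
2. X lies on line LA with LX:XA = 1:2 ⇒ X = (2/9, 2/9)
3. S lies on line YL with YS:SL = -4:1 ⇒ S = (4/9, 1/9)
4. R lies on line YX with YR:RX = 1:5 ⇒ R = (1/27, 47/54)
5. W is where the line through S parallel to RY meets line XL ⇒ W = (10/27, 10/27)
6. P is the midpoint of TW ⇒ P = (37/54, 5/27)
line PL meets TY at D = (10/11, 1/11)
L = P + t·(D−P) with t = -11/7, so PL:LD = -11/7:18/7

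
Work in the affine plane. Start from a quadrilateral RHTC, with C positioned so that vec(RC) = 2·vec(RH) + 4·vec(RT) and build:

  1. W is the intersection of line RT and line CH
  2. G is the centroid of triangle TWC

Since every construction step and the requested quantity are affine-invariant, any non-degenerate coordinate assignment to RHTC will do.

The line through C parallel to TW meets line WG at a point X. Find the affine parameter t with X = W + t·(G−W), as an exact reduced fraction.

Work in coordinates with R = (0, 0), H = (1, 0), T = (0, 1), C = (2, 4).
1. W is the intersection of line RT and line CH ⇒ W = (0, -4)
2. G is the centroid of triangle TWC ⇒ G = (2/3, 1/3)
through C parallel to TW: direction (0, -5); meets WG at X = (2, 9)
X = W + t·(G−W) with t = 3

t = 3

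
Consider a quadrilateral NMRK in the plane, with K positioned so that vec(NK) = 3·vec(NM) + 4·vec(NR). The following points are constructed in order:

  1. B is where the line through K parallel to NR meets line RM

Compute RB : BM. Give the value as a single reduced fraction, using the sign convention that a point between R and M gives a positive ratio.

RB:BM = -3/2

Choose coordinates N = (0, 0), M = (1, 0), R = (0, 1), K = (3, 4).
1. B is where the line through K parallel to NR meets line RM ⇒ B = (3, -2)
B = R + t·(M−R) with t = 3, so RB:BM = t:(1−t) = 3:-2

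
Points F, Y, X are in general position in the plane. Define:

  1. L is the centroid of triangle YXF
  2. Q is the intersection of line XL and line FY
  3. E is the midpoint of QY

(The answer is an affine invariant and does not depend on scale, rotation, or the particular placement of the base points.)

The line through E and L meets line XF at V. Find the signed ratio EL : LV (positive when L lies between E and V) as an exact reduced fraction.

Set F = (0, 0), Y = (1, 0), X = (0, 1); any affine frame gives the same invariant.
1. L is the centroid of triangle YXF ⇒ L = (1/3, 1/3)
2. Q is the intersection of line XL and line FY ⇒ Q = (1/2, 0)
3. E is the midpoint of QY ⇒ E = (3/4, 0)
line EL meets XF at V = (0, 3/5)
L = E + t·(V−E) with t = 5/9, so EL:LV = 5/9:4/9

EL:LV = 5/4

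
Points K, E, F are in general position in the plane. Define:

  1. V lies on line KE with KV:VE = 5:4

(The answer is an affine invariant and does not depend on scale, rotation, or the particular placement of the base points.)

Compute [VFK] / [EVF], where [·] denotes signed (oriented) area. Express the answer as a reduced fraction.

[VFK]:[EVF] = -5/4

Set K = (0, 0), E = (1, 0), F = (0, 1); any affine frame gives the same invariant.
1. V lies on line KE with KV:VE = 5:4 ⇒ V = (5/9, 0)
2·[VFK] = 5/9, 2·[EVF] = -4/9
[VFK]:[EVF] = 5/9:-4/9 = -5/4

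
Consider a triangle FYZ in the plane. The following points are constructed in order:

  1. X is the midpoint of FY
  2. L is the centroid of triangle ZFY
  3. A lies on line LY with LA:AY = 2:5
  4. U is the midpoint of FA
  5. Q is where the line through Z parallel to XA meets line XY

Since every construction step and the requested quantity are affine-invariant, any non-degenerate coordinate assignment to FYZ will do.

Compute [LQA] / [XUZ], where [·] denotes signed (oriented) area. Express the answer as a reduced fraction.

Work in coordinates with F = (0, 0), Y = (1, 0), Z = (0, 1).
1. X is the midpoint of FY ⇒ X = (1/2, 0)
2. L is the centroid of triangle ZFY ⇒ L = (1/3, 1/3)
3. A lies on line LY with LA:AY = 2:5 ⇒ A = (11/21, 5/21)
4. U is the midpoint of FA ⇒ U = (11/42, 5/42)
5. Q is where the line through Z parallel to XA meets line XY ⇒ Q = (-1/10, 0)
2·[LQA] = 11/105, 2·[XUZ] = -5/28
[LQA]:[XUZ] = 11/105:-5/28 = -44/75

[LQA]:[XUZ] = -44/75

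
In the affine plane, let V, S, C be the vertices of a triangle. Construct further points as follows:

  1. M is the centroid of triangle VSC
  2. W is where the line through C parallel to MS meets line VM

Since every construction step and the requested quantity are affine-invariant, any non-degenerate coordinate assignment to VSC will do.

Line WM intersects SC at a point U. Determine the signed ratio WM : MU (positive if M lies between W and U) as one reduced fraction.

WM:MU = -2

Set V = (0, 0), S = (1, 0), C = (0, 1); any affine frame gives the same invariant.
1. M is the centroid of triangle VSC ⇒ M = (1/3, 1/3)
2. W is where the line through C parallel to MS meets line VM ⇒ W = (2/3, 2/3)
line WM meets SC at U = (1/2, 1/2)
M = W + t·(U−W) with t = 2, so WM:MU = 2:-1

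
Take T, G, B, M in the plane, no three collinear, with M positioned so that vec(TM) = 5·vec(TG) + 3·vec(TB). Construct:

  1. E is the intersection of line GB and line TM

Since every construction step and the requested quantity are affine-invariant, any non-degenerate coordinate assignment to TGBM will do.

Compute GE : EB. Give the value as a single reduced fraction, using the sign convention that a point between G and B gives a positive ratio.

Set T = (0, 0), G = (1, 0), B = (0, 1), M = (5, 3); any affine frame gives the same invariant.
1. E is the intersection of line GB and line TM ⇒ E = (5/8, 3/8)
E = G + t·(B−G) with t = 3/8, so GE:EB = t:(1−t) = 3/8:5/8

GE:EB = 3/5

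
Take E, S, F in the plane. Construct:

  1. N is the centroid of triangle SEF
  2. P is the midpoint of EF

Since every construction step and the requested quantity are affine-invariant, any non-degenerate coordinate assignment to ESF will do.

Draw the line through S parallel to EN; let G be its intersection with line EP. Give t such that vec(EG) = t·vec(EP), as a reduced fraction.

t = -2

Set E = (0, 0), S = (1, 0), F = (0, 1); any affine frame gives the same invariant.
1. N is the centroid of triangle SEF ⇒ N = (1/3, 1/3)
2. P is the midpoint of EF ⇒ P = (0, 1/2)
through S parallel to EN: direction (1/3, 1/3); meets EP at G = (0, -1)
G = E + t·(P−E) with t = -2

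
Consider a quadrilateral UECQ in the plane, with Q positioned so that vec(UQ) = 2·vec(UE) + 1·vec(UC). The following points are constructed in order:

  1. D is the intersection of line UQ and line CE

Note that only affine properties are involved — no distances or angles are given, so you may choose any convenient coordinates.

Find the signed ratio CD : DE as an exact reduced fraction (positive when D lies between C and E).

CD:DE = 2

Assign U = (0, 0), E = (1, 0), C = (0, 1), Q = (2, 1) — the answer is frame-independent, so this choice is without loss of generality.
1. D is the intersection of line UQ and line CE ⇒ D = (2/3, 1/3)
D = C + t·(E−C) with t = 2/3, so CD:DE = t:(1−t) = 2/3:1/3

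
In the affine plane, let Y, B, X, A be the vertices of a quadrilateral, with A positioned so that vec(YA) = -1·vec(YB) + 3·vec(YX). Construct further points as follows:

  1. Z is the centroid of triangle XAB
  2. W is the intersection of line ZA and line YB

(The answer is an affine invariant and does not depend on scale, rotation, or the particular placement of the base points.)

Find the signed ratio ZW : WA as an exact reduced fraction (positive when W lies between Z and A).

ZW:WA = -4/9

Work in coordinates with Y = (0, 0), B = (1, 0), X = (0, 1), A = (-1, 3).
1. Z is the centroid of triangle XAB ⇒ Z = (0, 4/3)
2. W is the intersection of line ZA and line YB ⇒ W = (4/5, 0)
W = Z + t·(A−Z) with t = -4/5, so ZW:WA = t:(1−t) = -4/5:9/5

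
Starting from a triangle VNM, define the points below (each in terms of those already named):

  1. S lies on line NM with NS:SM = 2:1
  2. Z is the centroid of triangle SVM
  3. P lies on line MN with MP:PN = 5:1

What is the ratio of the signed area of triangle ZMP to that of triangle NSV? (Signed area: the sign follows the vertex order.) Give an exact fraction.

Assign V = (0, 0), N = (1, 0), M = (0, 1) — the answer is frame-independent, so this choice is without loss of generality.
1. S lies on line NM with NS:SM = 2:1 ⇒ S = (1/3, 2/3)
2. Z is the centroid of triangle SVM ⇒ Z = (1/9, 5/9)
3. P lies on line MN with MP:PN = 5:1 ⇒ P = (5/6, 1/6)
2·[ZMP] = -5/18, 2·[NSV] = 2/3
[ZMP]:[NSV] = -5/18:2/3 = -5/12

[ZMP]:[NSV] = -5/12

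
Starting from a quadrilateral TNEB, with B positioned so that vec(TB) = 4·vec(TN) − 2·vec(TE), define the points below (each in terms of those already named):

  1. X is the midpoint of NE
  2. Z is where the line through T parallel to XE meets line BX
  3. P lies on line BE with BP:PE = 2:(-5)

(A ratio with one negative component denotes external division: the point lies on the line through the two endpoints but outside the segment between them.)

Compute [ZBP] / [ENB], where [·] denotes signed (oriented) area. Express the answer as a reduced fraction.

[ZBP]:[ENB] = -2/3

Set T = (0, 0), N = (1, 0), E = (0, 1), B = (4, -2); any affine frame gives the same invariant.
1. X is the midpoint of NE ⇒ X = (1/2, 1/2)
2. Z is where the line through T parallel to XE meets line BX ⇒ Z = (-3, 3)
3. P lies on line BE with BP:PE = 2:(-5) ⇒ P = (20/3, -4)
2·[ZBP] = -2/3, 2·[ENB] = 1
[ZBP]:[ENB] = -2/3:1 = -2/3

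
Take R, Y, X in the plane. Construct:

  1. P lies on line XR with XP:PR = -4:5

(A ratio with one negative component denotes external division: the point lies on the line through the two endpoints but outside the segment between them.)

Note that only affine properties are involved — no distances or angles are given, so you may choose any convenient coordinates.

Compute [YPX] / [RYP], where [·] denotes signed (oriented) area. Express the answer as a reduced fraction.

[YPX]:[RYP] = 4/5

Set R = (0, 0), Y = (1, 0), X = (0, 1); any affine frame gives the same invariant.
1. P lies on line XR with XP:PR = -4:5 ⇒ P = (0, 5)
2·[YPX] = 4, 2·[RYP] = 5
[YPX]:[RYP] = 4:5 = 4/5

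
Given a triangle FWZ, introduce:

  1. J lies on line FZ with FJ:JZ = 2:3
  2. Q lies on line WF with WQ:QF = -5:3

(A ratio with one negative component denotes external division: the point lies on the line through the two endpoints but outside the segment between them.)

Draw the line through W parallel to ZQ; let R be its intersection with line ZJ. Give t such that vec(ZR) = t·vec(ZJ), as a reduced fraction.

Work in coordinates with F = (0, 0), W = (1, 0), Z = (0, 1).
1. J lies on line FZ with FJ:JZ = 2:3 ⇒ J = (0, 2/5)
2. Q lies on line WF with WQ:QF = -5:3 ⇒ Q = (-3/2, 0)
through W parallel to ZQ: direction (-3/2, -1); meets ZJ at R = (0, -2/3)
R = Z + t·(J−Z) with t = 25/9

t = 25/9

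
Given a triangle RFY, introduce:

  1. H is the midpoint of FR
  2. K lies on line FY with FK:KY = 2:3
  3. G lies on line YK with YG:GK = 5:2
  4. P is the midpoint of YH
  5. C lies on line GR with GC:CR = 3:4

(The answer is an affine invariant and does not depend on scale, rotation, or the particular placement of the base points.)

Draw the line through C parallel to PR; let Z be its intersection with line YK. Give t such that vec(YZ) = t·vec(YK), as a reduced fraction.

t = 95/147

Set R = (0, 0), F = (1, 0), Y = (0, 1); any affine frame gives the same invariant.
1. H is the midpoint of FR ⇒ H = (1/2, 0)
2. K lies on line FY with FK:KY = 2:3 ⇒ K = (3/5, 2/5)
3. G lies on line YK with YG:GK = 5:2 ⇒ G = (3/7, 4/7)
4. P is the midpoint of YH ⇒ P = (1/4, 1/2)
5. C lies on line GR with GC:CR = 3:4 ⇒ C = (12/49, 16/49)
through C parallel to PR: direction (-1/4, -1/2); meets YK at Z = (19/49, 30/49)
Z = Y + t·(K−Y) with t = 95/147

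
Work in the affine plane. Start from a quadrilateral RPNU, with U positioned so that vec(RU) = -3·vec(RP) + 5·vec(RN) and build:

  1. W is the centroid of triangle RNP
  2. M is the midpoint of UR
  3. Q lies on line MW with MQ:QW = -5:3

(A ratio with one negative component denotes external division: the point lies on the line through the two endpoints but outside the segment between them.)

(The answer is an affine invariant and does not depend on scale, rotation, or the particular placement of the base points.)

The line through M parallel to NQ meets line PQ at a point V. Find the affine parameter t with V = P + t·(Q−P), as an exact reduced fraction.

Work in coordinates with R = (0, 0), P = (1, 0), N = (0, 1), U = (-3, 5).
1. W is the centroid of triangle RNP ⇒ W = (1/3, 1/3)
2. M is the midpoint of UR ⇒ M = (-3/2, 5/2)
3. Q lies on line MW with MQ:QW = -5:3 ⇒ Q = (37/12, -35/12)
through M parallel to NQ: direction (37/12, -47/12); meets PQ at V = (149/24, -175/24)
V = P + t·(Q−P) with t = 5/2

t = 5/2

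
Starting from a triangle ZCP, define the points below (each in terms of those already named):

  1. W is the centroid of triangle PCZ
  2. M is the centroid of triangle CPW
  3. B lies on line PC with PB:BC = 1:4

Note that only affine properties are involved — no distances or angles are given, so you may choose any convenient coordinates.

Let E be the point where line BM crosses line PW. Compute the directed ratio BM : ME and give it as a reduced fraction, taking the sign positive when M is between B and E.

BM:ME = -2/5

Assign Z = (0, 0), C = (1, 0), P = (0, 1) — the answer is frame-independent, so this choice is without loss of generality.
1. W is the centroid of triangle PCZ ⇒ W = (1/3, 1/3)
2. M is the centroid of triangle CPW ⇒ M = (4/9, 4/9)
3. B lies on line PC with PB:BC = 1:4 ⇒ B = (1/5, 4/5)
line BM meets PW at E = (-1/6, 4/3)
M = B + t·(E−B) with t = -2/3, so BM:ME = -2/3:5/3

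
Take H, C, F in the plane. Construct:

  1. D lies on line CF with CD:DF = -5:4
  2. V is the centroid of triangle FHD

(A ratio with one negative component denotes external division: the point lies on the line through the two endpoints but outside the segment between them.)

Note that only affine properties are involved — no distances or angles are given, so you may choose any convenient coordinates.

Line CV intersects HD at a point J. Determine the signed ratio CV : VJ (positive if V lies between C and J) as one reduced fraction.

Assign H = (0, 0), C = (1, 0), F = (0, 1) — the answer is frame-independent, so this choice is without loss of generality.
1. D lies on line CF with CD:DF = -5:4 ⇒ D = (-4, 5)
2. V is the centroid of triangle FHD ⇒ V = (-4/3, 2)
line CV meets HD at J = (-24/11, 30/11)
V = C + t·(J−C) with t = 11/15, so CV:VJ = 11/15:4/15

CV:VJ = 11/4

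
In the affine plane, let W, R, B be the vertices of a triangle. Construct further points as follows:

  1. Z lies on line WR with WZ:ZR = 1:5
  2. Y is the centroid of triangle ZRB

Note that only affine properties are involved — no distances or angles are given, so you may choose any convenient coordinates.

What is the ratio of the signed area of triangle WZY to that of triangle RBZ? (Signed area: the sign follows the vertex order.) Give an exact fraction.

Set W = (0, 0), R = (1, 0), B = (0, 1); any affine frame gives the same invariant.
1. Z lies on line WR with WZ:ZR = 1:5 ⇒ Z = (1/6, 0)
2. Y is the centroid of triangle ZRB ⇒ Y = (7/18, 1/3)
2·[WZY] = 1/18, 2·[RBZ] = 5/6
[WZY]:[RBZ] = 1/18:5/6 = 1/15

[WZY]:[RBZ] = 1/15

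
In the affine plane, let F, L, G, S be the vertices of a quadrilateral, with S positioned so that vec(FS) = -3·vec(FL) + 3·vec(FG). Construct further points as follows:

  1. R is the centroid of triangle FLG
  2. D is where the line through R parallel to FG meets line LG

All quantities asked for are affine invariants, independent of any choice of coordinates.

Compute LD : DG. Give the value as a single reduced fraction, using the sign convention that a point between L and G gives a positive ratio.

Set F = (0, 0), L = (1, 0), G = (0, 1), S = (-3, 3); any affine frame gives the same invariant.
1. R is the centroid of triangle FLG ⇒ R = (1/3, 1/3)
2. D is where the line through R parallel to FG meets line LG ⇒ D = (1/3, 2/3)
D = L + t·(G−L) with t = 2/3, so LD:DG = t:(1−t) = 2/3:1/3

LD:DG = 2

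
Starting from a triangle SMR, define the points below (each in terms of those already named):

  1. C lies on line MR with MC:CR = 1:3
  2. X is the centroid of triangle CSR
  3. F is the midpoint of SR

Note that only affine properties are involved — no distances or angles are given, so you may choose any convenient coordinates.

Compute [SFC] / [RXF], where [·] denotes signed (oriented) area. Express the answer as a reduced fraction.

[SFC]:[RXF] = 3

Assign S = (0, 0), M = (1, 0), R = (0, 1) — the answer is frame-independent, so this choice is without loss of generality.
1. C lies on line MR with MC:CR = 1:3 ⇒ C = (3/4, 1/4)
2. X is the centroid of triangle CSR ⇒ X = (1/4, 5/12)
3. F is the midpoint of SR ⇒ F = (0, 1/2)
2·[SFC] = -3/8, 2·[RXF] = -1/8
[SFC]:[RXF] = -3/8:-1/8 = 3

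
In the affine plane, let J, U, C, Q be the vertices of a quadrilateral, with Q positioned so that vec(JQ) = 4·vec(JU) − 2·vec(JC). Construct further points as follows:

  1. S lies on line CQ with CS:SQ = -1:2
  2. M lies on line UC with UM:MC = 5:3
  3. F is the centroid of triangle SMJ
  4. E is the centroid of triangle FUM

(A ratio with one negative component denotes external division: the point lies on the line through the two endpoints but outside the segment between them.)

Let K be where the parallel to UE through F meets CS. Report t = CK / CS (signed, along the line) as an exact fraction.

t = 13/2

Choose coordinates J = (0, 0), U = (1, 0), C = (0, 1), Q = (4, -2).
1. S lies on line CQ with CS:SQ = -1:2 ⇒ S = (-4, 4)
2. M lies on line UC with UM:MC = 5:3 ⇒ M = (3/8, 5/8)
3. F is the centroid of triangle SMJ ⇒ F = (-29/24, 37/24)
4. E is the centroid of triangle FUM ⇒ E = (1/18, 13/18)
through F parallel to UE: direction (-17/18, 13/18); meets CS at K = (-26, 41/2)
K = C + t·(S−C) with t = 13/2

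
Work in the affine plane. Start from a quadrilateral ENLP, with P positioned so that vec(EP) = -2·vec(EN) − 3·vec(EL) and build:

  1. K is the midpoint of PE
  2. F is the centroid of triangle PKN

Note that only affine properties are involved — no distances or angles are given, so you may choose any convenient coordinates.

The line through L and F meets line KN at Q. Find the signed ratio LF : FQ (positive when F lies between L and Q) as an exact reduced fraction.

LF:FQ = -8

Assign E = (0, 0), N = (1, 0), L = (0, 1), P = (-2, -3) — the answer is frame-independent, so this choice is without loss of generality.
1. K is the midpoint of PE ⇒ K = (-1, -3/2)
2. F is the centroid of triangle PKN ⇒ F = (-2/3, -3/2)
line LF meets KN at Q = (-7/12, -19/16)
F = L + t·(Q−L) with t = 8/7, so LF:FQ = 8/7:-1/7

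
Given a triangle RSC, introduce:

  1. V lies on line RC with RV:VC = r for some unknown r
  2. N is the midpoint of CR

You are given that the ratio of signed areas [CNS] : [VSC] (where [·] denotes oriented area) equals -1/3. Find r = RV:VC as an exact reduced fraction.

Set R = (0, 0), S = (1, 0), C = (0, 1); any affine frame gives the same invariant.
1. With RV:VC = r, write λ = r/(r+1) so V = R + λ·(C−R); V is affine-linear in λ
2. N is the midpoint of CR ⇒ N = (0, 1/2)
Every point depending on V is an affine combination of V and λ-independent points, so each such coordinate is linear in λ; the λ² term in each signed area is a multiple of (C−R)×(C−R) = 0, so 2·[CNS] and 2·[VSC] are each linear in λ. Evaluating at λ=0 and λ=1:
  2·[CNS] = 1/2,   2·[VSC] = −λ + 1
So [CNS]:[VSC] = (1/2) / (−λ + 1). Setting this equal to -1/3:
  1/2 = -1/3·(−λ + 1)  ⇒  λ = 5/2
Then r = λ/(1−λ) = (5/2)/(-3/2) = -5/3. Check: with r = -5/3, V = (0, 5/2) and [CNS]:[VSC] = -1/3 as required.

r = -5/3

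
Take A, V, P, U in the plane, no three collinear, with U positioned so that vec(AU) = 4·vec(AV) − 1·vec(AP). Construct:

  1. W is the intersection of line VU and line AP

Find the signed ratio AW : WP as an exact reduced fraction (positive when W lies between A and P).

Choose coordinates A = (0, 0), V = (1, 0), P = (0, 1), U = (4, -1).
1. W is the intersection of line VU and line AP ⇒ W = (0, 1/3)
W = A + t·(P−A) with t = 1/3, so AW:WP = t:(1−t) = 1/3:2/3

AW:WP = 1/2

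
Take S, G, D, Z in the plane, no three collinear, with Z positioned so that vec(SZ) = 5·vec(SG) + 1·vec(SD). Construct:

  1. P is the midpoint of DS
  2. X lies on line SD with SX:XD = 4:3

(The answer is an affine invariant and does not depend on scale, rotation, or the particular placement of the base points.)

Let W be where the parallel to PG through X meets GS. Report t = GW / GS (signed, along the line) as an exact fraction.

Work in coordinates with S = (0, 0), G = (1, 0), D = (0, 1), Z = (5, 1).
1. P is the midpoint of DS ⇒ P = (0, 1/2)
2. X lies on line SD with SX:XD = 4:3 ⇒ X = (0, 4/7)
through X parallel to PG: direction (1, -1/2); meets GS at W = (8/7, 0)
W = G + t·(S−G) with t = -1/7

t = -1/7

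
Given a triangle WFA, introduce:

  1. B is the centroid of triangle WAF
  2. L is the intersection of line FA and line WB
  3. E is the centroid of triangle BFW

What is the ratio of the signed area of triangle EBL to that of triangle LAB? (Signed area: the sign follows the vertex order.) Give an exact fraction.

[EBL]:[LAB] = -1/3

Assign W = (0, 0), F = (1, 0), A = (0, 1) — the answer is frame-independent, so this choice is without loss of generality.
1. B is the centroid of triangle WAF ⇒ B = (1/3, 1/3)
2. L is the intersection of line FA and line WB ⇒ L = (1/2, 1/2)
3. E is the centroid of triangle BFW ⇒ E = (4/9, 1/9)
2·[EBL] = -1/18, 2·[LAB] = 1/6
[EBL]:[LAB] = -1/18:1/6 = -1/3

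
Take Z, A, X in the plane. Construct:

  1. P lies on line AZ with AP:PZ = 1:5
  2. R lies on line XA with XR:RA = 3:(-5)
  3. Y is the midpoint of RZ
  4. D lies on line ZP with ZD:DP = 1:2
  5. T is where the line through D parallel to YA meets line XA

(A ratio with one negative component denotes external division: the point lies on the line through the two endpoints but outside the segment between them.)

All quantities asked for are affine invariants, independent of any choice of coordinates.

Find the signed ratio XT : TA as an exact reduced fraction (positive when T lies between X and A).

XT:TA = -101/65

Choose coordinates Z = (0, 0), A = (1, 0), X = (0, 1).
1. P lies on line AZ with AP:PZ = 1:5 ⇒ P = (5/6, 0)
2. R lies on line XA with XR:RA = 3:(-5) ⇒ R = (-3/2, 5/2)
3. Y is the midpoint of RZ ⇒ Y = (-3/4, 5/4)
4. D lies on line ZP with ZD:DP = 1:2 ⇒ D = (5/18, 0)
5. T is where the line through D parallel to YA meets line XA ⇒ T = (101/36, -65/36)
T = X + t·(A−X) with t = 101/36, so XT:TA = t:(1−t) = 101/36:-65/36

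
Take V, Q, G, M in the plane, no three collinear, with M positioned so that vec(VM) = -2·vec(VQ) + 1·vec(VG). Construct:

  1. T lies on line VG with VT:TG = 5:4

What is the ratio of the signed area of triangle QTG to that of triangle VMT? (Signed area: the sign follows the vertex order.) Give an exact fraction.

[QTG]:[VMT] = 2/5

Work in coordinates with V = (0, 0), Q = (1, 0), G = (0, 1), M = (-2, 1).
1. T lies on line VG with VT:TG = 5:4 ⇒ T = (0, 5/9)
2·[QTG] = -4/9, 2·[VMT] = -10/9
[QTG]:[VMT] = -4/9:-10/9 = 2/5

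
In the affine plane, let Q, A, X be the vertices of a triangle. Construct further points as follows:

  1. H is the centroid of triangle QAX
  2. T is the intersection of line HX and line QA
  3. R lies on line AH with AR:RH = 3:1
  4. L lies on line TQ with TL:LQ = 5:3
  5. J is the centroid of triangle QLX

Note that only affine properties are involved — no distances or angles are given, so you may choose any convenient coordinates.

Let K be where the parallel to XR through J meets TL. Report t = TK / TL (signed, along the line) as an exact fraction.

t = 31/45

Set Q = (0, 0), A = (1, 0), X = (0, 1); any affine frame gives the same invariant.
1. H is the centroid of triangle QAX ⇒ H = (1/3, 1/3)
2. T is the intersection of line HX and line QA ⇒ T = (1/2, 0)
3. R lies on line AH with AR:RH = 3:1 ⇒ R = (1/2, 1/4)
4. L lies on line TQ with TL:LQ = 5:3 ⇒ L = (3/16, 0)
5. J is the centroid of triangle QLX ⇒ J = (1/16, 1/3)
through J parallel to XR: direction (1/2, -3/4); meets TL at K = (41/144, 0)
K = T + t·(L−T) with t = 31/45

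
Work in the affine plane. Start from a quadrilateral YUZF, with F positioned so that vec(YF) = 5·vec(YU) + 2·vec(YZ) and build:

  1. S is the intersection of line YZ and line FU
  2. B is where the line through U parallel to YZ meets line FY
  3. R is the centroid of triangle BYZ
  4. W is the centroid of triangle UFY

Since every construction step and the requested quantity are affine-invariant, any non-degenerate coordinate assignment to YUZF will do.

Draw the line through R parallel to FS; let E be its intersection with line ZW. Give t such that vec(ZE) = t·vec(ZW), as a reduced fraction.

t = 21/40

Set Y = (0, 0), U = (1, 0), Z = (0, 1), F = (5, 2); any affine frame gives the same invariant.
1. S is the intersection of line YZ and line FU ⇒ S = (0, -1/2)
2. B is where the line through U parallel to YZ meets line FY ⇒ B = (1, 2/5)
3. R is the centroid of triangle BYZ ⇒ R = (1/3, 7/15)
4. W is the centroid of triangle UFY ⇒ W = (2, 2/3)
through R parallel to FS: direction (-5, -5/2); meets ZW at E = (21/20, 33/40)
E = Z + t·(W−Z) with t = 21/40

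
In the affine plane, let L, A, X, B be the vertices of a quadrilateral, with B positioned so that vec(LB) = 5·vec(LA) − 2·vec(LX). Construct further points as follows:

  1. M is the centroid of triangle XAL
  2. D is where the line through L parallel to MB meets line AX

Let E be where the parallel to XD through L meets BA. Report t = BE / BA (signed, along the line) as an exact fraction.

t = 3/2

Work in coordinates with L = (0, 0), A = (1, 0), X = (0, 1), B = (5, -2).
1. M is the centroid of triangle XAL ⇒ M = (1/3, 1/3)
2. D is where the line through L parallel to MB meets line AX ⇒ D = (2, -1)
through L parallel to XD: direction (2, -2); meets BA at E = (-1, 1)
E = B + t·(A−B) with t = 3/2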